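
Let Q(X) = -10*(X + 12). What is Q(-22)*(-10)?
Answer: -1000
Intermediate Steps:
Q(X) = -120 - 10*X (Q(X) = -10*(12 + X) = -120 - 10*X)
Q(-22)*(-10) = (-120 - 10*(-22))*(-10) = (-120 + 220)*(-10) = 100*(-10) = -1000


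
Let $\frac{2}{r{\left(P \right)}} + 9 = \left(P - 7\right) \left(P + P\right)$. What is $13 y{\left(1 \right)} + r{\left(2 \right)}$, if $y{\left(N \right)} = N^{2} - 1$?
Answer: $- \frac{2}{29} \approx -0.068966$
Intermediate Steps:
$y{\left(N \right)} = -1 + N^{2}$ ($y{\left(N \right)} = N^{2} - 1 = -1 + N^{2}$)
$r{\left(P \right)} = \frac{2}{-9 + 2 P \left(-7 + P\right)}$ ($r{\left(P \right)} = \frac{2}{-9 + \left(P - 7\right) \left(P + P\right)} = \frac{2}{-9 + \left(-7 + P\right) 2 P} = \frac{2}{-9 + 2 P \left(-7 + P\right)}$)
$13 y{\left(1 \right)} + r{\left(2 \right)} = 13 \left(-1 + 1^{2}\right) + \frac{2}{-9 - 28 + 2 \cdot 2^{2}} = 13 \left(-1 + 1\right) + \frac{2}{-9 - 28 + 2 \cdot 4} = 13 \cdot 0 + \frac{2}{-9 - 28 + 8} = 0 + \frac{2}{-29} = 0 + 2 \left(- \frac{1}{29}\right) = 0 - \frac{2}{29} = - \frac{2}{29}$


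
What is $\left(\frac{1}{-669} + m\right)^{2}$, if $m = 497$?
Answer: $\frac{110550930064}{447561} \approx 2.4701 \cdot 10^{5}$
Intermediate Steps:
$\left(\frac{1}{-669} + m\right)^{2} = \left(\frac{1}{-669} + 497\right)^{2} = \left(- \frac{1}{669} + 497\right)^{2} = \left(\frac{332492}{669}\right)^{2} = \frac{110550930064}{447561}$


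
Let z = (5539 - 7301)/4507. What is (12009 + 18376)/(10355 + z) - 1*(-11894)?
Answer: 555208789557/46668223 ≈ 11897.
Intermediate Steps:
z = -1762/4507 (z = -1762*1/4507 = -1762/4507 ≈ -0.39095)
(12009 + 18376)/(10355 + z) - 1*(-11894) = (12009 + 18376)/(10355 - 1762/4507) - 1*(-11894) = 30385/(46668223/4507) + 11894 = 30385*(4507/46668223) + 11894 = 136945195/46668223 + 11894 = 555208789557/46668223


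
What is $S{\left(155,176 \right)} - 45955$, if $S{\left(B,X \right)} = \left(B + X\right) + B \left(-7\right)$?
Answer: $-46709$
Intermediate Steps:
$S{\left(B,X \right)} = X - 6 B$ ($S{\left(B,X \right)} = \left(B + X\right) - 7 B = X - 6 B$)
$S{\left(155,176 \right)} - 45955 = \left(176 - 930\right) - 45955 = -754 - 45955 = -46709$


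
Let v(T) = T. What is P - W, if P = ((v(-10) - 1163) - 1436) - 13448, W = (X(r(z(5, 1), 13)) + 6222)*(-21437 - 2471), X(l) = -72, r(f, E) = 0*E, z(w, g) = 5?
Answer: 147018143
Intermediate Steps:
r(f, E) = 0
W = -147034200 (W = (-72 + 6222)*(-21437 - 2471) = 6150*(-23908) = -147034200)
P = -16057 (P = ((-10 - 1163) - 1436) - 13448 = (-1173 - 1436) - 13448 = -2609 - 13448 = -16057)
P - W = -16057 - 1*(-147034200) = -16057 + 147034200 = 147018143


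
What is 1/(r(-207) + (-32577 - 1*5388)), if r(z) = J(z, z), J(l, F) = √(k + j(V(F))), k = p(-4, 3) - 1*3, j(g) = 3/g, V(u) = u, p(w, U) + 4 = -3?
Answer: -2619585/99452545216 - I*√47679/99452545216 ≈ -2.634e-5 - 2.1956e-9*I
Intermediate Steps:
p(w, U) = -7 (p(w, U) = -4 - 3 = -7)
k = -10 (k = -7 - 1*3 = -7 - 3 = -10)
J(l, F) = √(-10 + 3/F)
r(z) = √(-10 + 3/z)
1/(r(-207) + (-32577 - 1*5388)) = 1/(√(-10 + 3/(-207)) + (-32577 - 1*5388)) = 1/(√(-10 + 3*(-1/207)) + (-32577 - 5388)) = 1/(√(-10 - 1/69) - 37965) = 1/(√(-691/69) - 37965) = 1/(I*√47679/69 - 37965) = 1/(-37965 + I*√47679/69)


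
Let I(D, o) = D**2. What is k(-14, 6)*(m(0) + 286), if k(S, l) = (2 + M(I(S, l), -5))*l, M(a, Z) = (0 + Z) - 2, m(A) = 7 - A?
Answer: -8790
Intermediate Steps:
M(a, Z) = -2 + Z (M(a, Z) = Z - 2 = -2 + Z)
k(S, l) = -5*l (k(S, l) = (2 + (-2 - 5))*l = (2 - 7)*l = -5*l)
k(-14, 6)*(m(0) + 286) = (-5*6)*((7 - 1*0) + 286) = -30*((7 + 0) + 286) = -30*(7 + 286) = -30*293 = -8790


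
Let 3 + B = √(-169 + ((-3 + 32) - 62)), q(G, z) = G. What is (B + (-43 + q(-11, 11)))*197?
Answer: -11229 + 197*I*√202 ≈ -11229.0 + 2799.9*I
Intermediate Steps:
B = -3 + I*√202 (B = -3 + √(-169 + ((-3 + 32) - 62)) = -3 + √(-169 + (29 - 62)) = -3 + √(-169 - 33) = -3 + √(-202) = -3 + I*√202 ≈ -3.0 + 14.213*I)
(B + (-43 + q(-11, 11)))*197 = ((-3 + I*√202) + (-43 - 11))*197 = ((-3 + I*√202) - 54)*197 = (-57 + I*√202)*197 = -11229 + 197*I*√202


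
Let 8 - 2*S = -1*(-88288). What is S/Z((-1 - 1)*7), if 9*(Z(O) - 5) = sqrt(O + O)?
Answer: -17876700/2053 + 794520*I*sqrt(7)/2053 ≈ -8707.6 + 1023.9*I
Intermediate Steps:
S = -44140 (S = 4 - (-1)*(-88288)/2 = 4 - 1/2*88288 = 4 - 44144 = -44140)
Z(O) = 5 + sqrt(2)*sqrt(O)/9 (Z(O) = 5 + sqrt(O + O)/9 = 5 + sqrt(2*O)/9 = 5 + (sqrt(2)*sqrt(O))/9 = 5 + sqrt(2)*sqrt(O)/9)
S/Z((-1 - 1)*7) = -44140/(5 + sqrt(2)*sqrt((-1 - 1)*7)/9) = -44140/(5 + sqrt(2)*sqrt(-2*7)/9) = -44140/(5 + sqrt(2)*sqrt(-14)/9) = -44140/(5 + sqrt(2)*(I*sqrt(14))/9) = -44140/(5 + 2*I*sqrt(7)/9)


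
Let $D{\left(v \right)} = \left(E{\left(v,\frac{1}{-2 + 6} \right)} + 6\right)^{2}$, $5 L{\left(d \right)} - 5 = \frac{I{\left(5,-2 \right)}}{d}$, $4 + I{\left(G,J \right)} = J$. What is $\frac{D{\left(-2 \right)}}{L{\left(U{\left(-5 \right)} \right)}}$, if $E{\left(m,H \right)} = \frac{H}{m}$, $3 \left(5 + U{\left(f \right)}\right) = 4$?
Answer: $\frac{121495}{4672} \approx 26.005$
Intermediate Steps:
$U{\left(f \right)} = - \frac{11}{3}$ ($U{\left(f \right)} = -5 + \frac{1}{3} \cdot 4 = -5 + \frac{4}{3} = - \frac{11}{3}$)
$I{\left(G,J \right)} = -4 + J$
$L{\left(d \right)} = 1 - \frac{6}{5 d}$ ($L{\left(d \right)} = 1 + \frac{\left(-4 - 2\right) \frac{1}{d}}{5} = 1 + \frac{\left(-6\right) \frac{1}{d}}{5} = 1 - \frac{6}{5 d}$)
$D{\left(v \right)} = \left(6 + \frac{1}{4 v}\right)^{2}$ ($D{\left(v \right)} = \left(\frac{1}{\left(-2 + 6\right) v} + 6\right)^{2} = \left(\frac{1}{4 v} + 6\right)^{2} = \left(6 + \frac{1}{4 v}\right)^{2}$)
$\frac{D{\left(-2 \right)}}{L{\left(U{\left(-5 \right)} \right)}} = \frac{\frac{1}{16} \cdot \frac{1}{4} \left(1 + 24 \left(-2\right)\right)^{2}}{\frac{1}{- \frac{11}{3}} \left(- \frac{6}{5} - \frac{11}{3}\right)} = \frac{\frac{1}{16} \cdot \frac{1}{4} \left(1 - 48\right)^{2}}{\left(- \frac{3}{11}\right) \left(- \frac{73}{15}\right)} = \frac{\frac{1}{16} \cdot \frac{1}{4} \left(-47\right)^{2}}{\frac{73}{55}} = \frac{55 \cdot \frac{1}{16} \cdot \frac{1}{4} \cdot 2209}{73} = \frac{55}{73} \cdot \frac{2209}{64} = \frac{121495}{4672}$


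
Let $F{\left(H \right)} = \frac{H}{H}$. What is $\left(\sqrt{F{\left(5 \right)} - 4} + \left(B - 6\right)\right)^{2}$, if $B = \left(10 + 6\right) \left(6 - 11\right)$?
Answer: $\left(86 - i \sqrt{3}\right)^{2} \approx 7393.0 - 297.91 i$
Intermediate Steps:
$B = -80$ ($B = 16 \left(-5\right) = -80$)
$F{\left(H \right)} = 1$
$\left(\sqrt{F{\left(5 \right)} - 4} + \left(B - 6\right)\right)^{2} = \left(\sqrt{1 - 4} - 86\right)^{2} = \left(\sqrt{-3} - 86\right)^{2} = \left(i \sqrt{3} - 86\right)^{2} = \left(-86 + i \sqrt{3}\right)^{2}$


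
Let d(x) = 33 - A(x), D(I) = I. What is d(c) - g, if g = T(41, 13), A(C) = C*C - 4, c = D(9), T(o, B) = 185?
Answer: -229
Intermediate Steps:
c = 9
A(C) = -4 + C² (A(C) = C² - 4 = -4 + C²)
g = 185
d(x) = 37 - x² (d(x) = 33 - (-4 + x²) = 33 + (4 - x²) = 37 - x²)
d(c) - g = (37 - 1*9²) - 1*185 = (37 - 1*81) - 185 = (37 - 81) - 185 = -44 - 185 = -229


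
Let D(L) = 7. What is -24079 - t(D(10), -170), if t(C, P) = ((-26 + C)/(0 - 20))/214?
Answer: -103058139/4280 ≈ -24079.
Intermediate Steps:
t(C, P) = 13/2140 - C/4280 (t(C, P) = ((-26 + C)/(-20))*(1/214) = ((-26 + C)*(-1/20))*(1/214) = (13/10 - C/20)*(1/214) = 13/2140 - C/4280)
-24079 - t(D(10), -170) = -24079 - (13/2140 - 1/4280*7) = -24079 - (13/2140 - 7/4280) = -24079 - 1*19/4280 = -24079 - 19/4280 = -103058139/4280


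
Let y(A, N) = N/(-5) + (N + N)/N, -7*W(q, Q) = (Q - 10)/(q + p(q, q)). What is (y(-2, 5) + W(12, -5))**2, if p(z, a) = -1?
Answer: 8464/5929 ≈ 1.4276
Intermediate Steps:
W(q, Q) = -(-10 + Q)/(7*(-1 + q)) (W(q, Q) = -(Q - 10)/(7*(q - 1)) = -(-10 + Q)/(7*(-1 + q)))
y(A, N) = 2 - N/5 (y(A, N) = N*(-1/5) + (2*N)/N = -N/5 + 2 = 2 - N/5)
(y(-2, 5) + W(12, -5))**2 = ((2 - 1/5*5) + (10 - 1*(-5))/(7*(-1 + 12)))**2 = ((2 - 1) + (1/7)*(10 + 5)/11)**2 = (1 + (1/7)*(1/11)*15)**2 = (1 + 15/77)**2 = (92/77)**2 = 8464/5929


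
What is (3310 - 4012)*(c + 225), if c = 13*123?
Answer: -1280448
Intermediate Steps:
c = 1599
(3310 - 4012)*(c + 225) = (3310 - 4012)*(1599 + 225) = -702*1824 = -1280448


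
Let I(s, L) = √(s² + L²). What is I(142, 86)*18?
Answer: 36*√6890 ≈ 2988.2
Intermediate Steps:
I(s, L) = √(L² + s²)
I(142, 86)*18 = √(86² + 142²)*18 = √(7396 + 20164)*18 = √27560*18 = (2*√6890)*18 = 36*√6890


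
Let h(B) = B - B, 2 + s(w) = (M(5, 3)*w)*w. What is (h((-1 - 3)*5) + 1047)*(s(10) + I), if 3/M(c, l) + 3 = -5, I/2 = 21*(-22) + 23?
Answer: -1921245/2 ≈ -9.6062e+5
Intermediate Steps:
I = -878 (I = 2*(21*(-22) + 23) = 2*(-462 + 23) = 2*(-439) = -878)
M(c, l) = -3/8 (M(c, l) = 3/(-3 - 5) = 3/(-8) = 3*(-1/8) = -3/8)
s(w) = -2 - 3*w**2/8 (s(w) = -2 + (-3*w/8)*w = -2 - 3*w**2/8)
h(B) = 0
(h((-1 - 3)*5) + 1047)*(s(10) + I) = (0 + 1047)*((-2 - 3/8*10**2) - 878) = 1047*((-2 - 3/8*100) - 878) = 1047*((-2 - 75/2) - 878) = 1047*(-79/2 - 878) = 1047*(-1835/2) = -1921245/2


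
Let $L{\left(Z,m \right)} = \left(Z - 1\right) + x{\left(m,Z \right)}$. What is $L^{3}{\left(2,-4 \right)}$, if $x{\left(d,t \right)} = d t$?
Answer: $-343$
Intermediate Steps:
$L{\left(Z,m \right)} = -1 + Z + Z m$ ($L{\left(Z,m \right)} = \left(Z - 1\right) + m Z = \left(-1 + Z\right) + Z m = -1 + Z + Z m$)
$L^{3}{\left(2,-4 \right)} = \left(-1 + 2 + 2 \left(-4\right)\right)^{3} = \left(-1 + 2 - 8\right)^{3} = \left(-7\right)^{3} = -343$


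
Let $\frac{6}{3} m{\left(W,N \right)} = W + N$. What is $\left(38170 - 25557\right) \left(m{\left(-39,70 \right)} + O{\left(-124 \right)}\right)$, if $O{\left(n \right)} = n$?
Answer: $- \frac{2737021}{2} \approx -1.3685 \cdot 10^{6}$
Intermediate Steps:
$m{\left(W,N \right)} = \frac{N}{2} + \frac{W}{2}$ ($m{\left(W,N \right)} = \frac{W + N}{2} = \frac{N + W}{2} = \frac{N}{2} + \frac{W}{2}$)
$\left(38170 - 25557\right) \left(m{\left(-39,70 \right)} + O{\left(-124 \right)}\right) = \left(38170 - 25557\right) \left(\left(\frac{1}{2} \cdot 70 + \frac{1}{2} \left(-39\right)\right) - 124\right) = 12613 \left(\left(35 - \frac{39}{2}\right) - 124\right) = 12613 \left(\frac{31}{2} - 124\right) = 12613 \left(- \frac{217}{2}\right) = - \frac{2737021}{2}$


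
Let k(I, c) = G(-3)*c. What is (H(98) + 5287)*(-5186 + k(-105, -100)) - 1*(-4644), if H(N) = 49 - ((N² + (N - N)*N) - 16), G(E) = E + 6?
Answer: 23331116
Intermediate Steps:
G(E) = 6 + E
k(I, c) = 3*c (k(I, c) = (6 - 3)*c = 3*c)
H(N) = 65 - N² (H(N) = 49 - ((N² + 0*N) - 16) = 49 - ((N² + 0) - 16) = 49 - (N² - 16) = 49 - (-16 + N²) = 49 + (16 - N²) = 65 - N²)
(H(98) + 5287)*(-5186 + k(-105, -100)) - 1*(-4644) = ((65 - 1*98²) + 5287)*(-5186 + 3*(-100)) - 1*(-4644) = ((65 - 1*9604) + 5287)*(-5186 - 300) + 4644 = ((65 - 9604) + 5287)*(-5486) + 4644 = (-9539 + 5287)*(-5486) + 4644 = -4252*(-5486) + 4644 = 23326472 + 4644 = 23331116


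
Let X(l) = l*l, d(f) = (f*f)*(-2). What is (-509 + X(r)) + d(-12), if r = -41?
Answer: 884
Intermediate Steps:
d(f) = -2*f**2 (d(f) = f**2*(-2) = -2*f**2)
X(l) = l**2
(-509 + X(r)) + d(-12) = (-509 + (-41)**2) - 2*(-12)**2 = (-509 + 1681) - 2*144 = 1172 - 288 = 884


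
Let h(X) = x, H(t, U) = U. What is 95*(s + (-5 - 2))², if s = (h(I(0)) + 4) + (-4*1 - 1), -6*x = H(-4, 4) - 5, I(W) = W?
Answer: 209855/36 ≈ 5829.3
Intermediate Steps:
x = ⅙ (x = -(4 - 5)/6 = -⅙*(-1) = ⅙ ≈ 0.16667)
h(X) = ⅙
s = -⅚ (s = (⅙ + 4) + (-4*1 - 1) = 25/6 + (-4 - 1) = 25/6 - 5 = -⅚ ≈ -0.83333)
95*(s + (-5 - 2))² = 95*(-⅚ + (-5 - 2))² = 95*(-⅚ - 7)² = 95*(-47/6)² = 95*(2209/36) = 209855/36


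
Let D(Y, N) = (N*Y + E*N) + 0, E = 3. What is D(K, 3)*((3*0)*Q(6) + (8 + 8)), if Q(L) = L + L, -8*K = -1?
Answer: 150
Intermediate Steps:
K = ⅛ (K = -⅛*(-1) = ⅛ ≈ 0.12500)
D(Y, N) = 3*N + N*Y (D(Y, N) = (N*Y + 3*N) + 0 = (3*N + N*Y) + 0 = 3*N + N*Y)
Q(L) = 2*L
D(K, 3)*((3*0)*Q(6) + (8 + 8)) = (3*(3 + ⅛))*((3*0)*(2*6) + (8 + 8)) = (3*(25/8))*(0*12 + 16) = 75*(0 + 16)/8 = (75/8)*16 = 150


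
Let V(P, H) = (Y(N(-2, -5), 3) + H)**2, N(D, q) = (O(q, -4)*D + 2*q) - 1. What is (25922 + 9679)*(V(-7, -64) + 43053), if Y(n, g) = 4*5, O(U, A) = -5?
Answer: 1601653389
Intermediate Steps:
N(D, q) = -1 - 5*D + 2*q (N(D, q) = (-5*D + 2*q) - 1 = -1 - 5*D + 2*q)
Y(n, g) = 20
V(P, H) = (20 + H)**2
(25922 + 9679)*(V(-7, -64) + 43053) = (25922 + 9679)*((20 - 64)**2 + 43053) = 35601*((-44)**2 + 43053) = 35601*(1936 + 43053) = 35601*44989 = 1601653389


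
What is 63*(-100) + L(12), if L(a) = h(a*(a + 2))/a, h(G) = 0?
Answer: -6300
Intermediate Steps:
L(a) = 0 (L(a) = 0/a = 0)
63*(-100) + L(12) = 63*(-100) + 0 = -6300 + 0 = -6300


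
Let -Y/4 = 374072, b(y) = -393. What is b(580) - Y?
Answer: 1495895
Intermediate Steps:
Y = -1496288 (Y = -4*374072 = -1496288)
b(580) - Y = -393 - 1*(-1496288) = -393 + 1496288 = 1495895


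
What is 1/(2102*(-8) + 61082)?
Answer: 1/44266 ≈ 2.2591e-5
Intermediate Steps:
1/(2102*(-8) + 61082) = 1/(-16816 + 61082) = 1/44266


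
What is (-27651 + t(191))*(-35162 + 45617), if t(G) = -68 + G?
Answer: -287805240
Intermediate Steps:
(-27651 + t(191))*(-35162 + 45617) = (-27651 + (-68 + 191))*(-35162 + 45617) = (-27651 + 123)*10455 = -27528*10455 = -287805240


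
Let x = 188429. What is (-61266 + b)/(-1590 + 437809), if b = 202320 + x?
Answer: 47069/62317 ≈ 0.75532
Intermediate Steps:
b = 390749 (b = 202320 + 188429 = 390749)
(-61266 + b)/(-1590 + 437809) = (-61266 + 390749)/(-1590 + 437809) = 329483/436219 = 329483*(1/436219) = 47069/62317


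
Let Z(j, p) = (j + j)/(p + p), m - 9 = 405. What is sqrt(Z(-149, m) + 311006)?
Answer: sqrt(5922791410)/138 ≈ 557.68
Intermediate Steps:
m = 414 (m = 9 + 405 = 414)
Z(j, p) = j/p (Z(j, p) = (2*j)/((2*p)) = (2*j)*(1/(2*p)) = j/p)
sqrt(Z(-149, m) + 311006) = sqrt(-149/414 + 311006) = sqrt(128756335/414) = sqrt(5922791410)/138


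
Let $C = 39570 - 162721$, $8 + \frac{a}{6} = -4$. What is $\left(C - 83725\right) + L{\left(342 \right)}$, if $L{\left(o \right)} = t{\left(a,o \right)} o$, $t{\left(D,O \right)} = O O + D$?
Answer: $39770188$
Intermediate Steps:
$a = -72$ ($a = -48 + 6 \left(-4\right) = -48 - 24 = -72$)
$t{\left(D,O \right)} = D + O^{2}$ ($t{\left(D,O \right)} = O^{2} + D = D + O^{2}$)
$L{\left(o \right)} = o \left(-72 + o^{2}\right)$ ($L{\left(o \right)} = \left(-72 + o^{2}\right) o = o \left(-72 + o^{2}\right)$)
$C = -123151$
$\left(C - 83725\right) + L{\left(342 \right)} = \left(-123151 - 83725\right) + 342 \left(-72 + 342^{2}\right) = -206876 + 342 \left(-72 + 116964\right) = -206876 + 342 \cdot 116892 = -206876 + 39977064 = 39770188$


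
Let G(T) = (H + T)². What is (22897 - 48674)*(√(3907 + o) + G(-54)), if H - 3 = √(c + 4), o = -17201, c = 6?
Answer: -67303747 + 2629254*√10 - 438209*I*√46 ≈ -5.8989e+7 - 2.9721e+6*I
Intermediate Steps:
H = 3 + √10 (H = 3 + √(6 + 4) = 3 + √10 ≈ 6.1623)
G(T) = (3 + T + √10)² (G(T) = ((3 + √10) + T)² = (3 + T + √10)²)
(22897 - 48674)*(√(3907 + o) + G(-54)) = (22897 - 48674)*(√(3907 - 17201) + (3 - 54 + √10)²) = -25777*(√(-13294) + (-51 + √10)²) = -25777*(17*I*√46 + (-51 + √10)²) = -25777*((-51 + √10)² + 17*I*√46) = -25777*(-51 + √10)² - 438209*I*√46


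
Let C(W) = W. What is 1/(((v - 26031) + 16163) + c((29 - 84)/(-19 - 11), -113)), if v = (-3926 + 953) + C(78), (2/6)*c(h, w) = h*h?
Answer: -12/153035 ≈ -7.8413e-5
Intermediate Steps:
c(h, w) = 3*h**2 (c(h, w) = 3*(h*h) = 3*h**2)
v = -2895 (v = (-3926 + 953) + 78 = -2973 + 78 = -2895)
1/(((v - 26031) + 16163) + c((29 - 84)/(-19 - 11), -113)) = 1/(((-2895 - 26031) + 16163) + 3*((29 - 84)/(-19 - 11))**2) = 1/((-28926 + 16163) + 3*(-55/(-30))**2) = 1/(-12763 + 3*(-55*(-1/30))**2) = 1/(-12763 + 3*(11/6)**2) = 1/(-12763 + 3*(121/36)) = 1/(-12763 + 121/12) = 1/(-153035/12) = -12/153035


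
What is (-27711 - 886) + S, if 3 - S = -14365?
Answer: -14229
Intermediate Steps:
S = 14368 (S = 3 - 1*(-14365) = 3 + 14365 = 14368)
(-27711 - 886) + S = (-27711 - 886) + 14368 = -28597 + 14368 = -14229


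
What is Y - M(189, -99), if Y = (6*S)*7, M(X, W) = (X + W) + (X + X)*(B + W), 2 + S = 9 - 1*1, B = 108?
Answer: -3240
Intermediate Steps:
S = 6 (S = -2 + (9 - 1*1) = -2 + (9 - 1) = -2 + 8 = 6)
M(X, W) = W + X + 2*X*(108 + W) (M(X, W) = (X + W) + (X + X)*(108 + W) = (W + X) + (2*X)*(108 + W) = (W + X) + 2*X*(108 + W) = W + X + 2*X*(108 + W))
Y = 252 (Y = (6*6)*7 = 36*7 = 252)
Y - M(189, -99) = 252 - (-99 + 217*189 + 2*(-99)*189) = 252 - (-99 + 41013 - 37422) = 252 - 1*3492 = 252 - 3492 = -3240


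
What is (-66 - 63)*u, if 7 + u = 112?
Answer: -13545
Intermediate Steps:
u = 105 (u = -7 + 112 = 105)
(-66 - 63)*u = (-66 - 63)*105 = -129*105 = -13545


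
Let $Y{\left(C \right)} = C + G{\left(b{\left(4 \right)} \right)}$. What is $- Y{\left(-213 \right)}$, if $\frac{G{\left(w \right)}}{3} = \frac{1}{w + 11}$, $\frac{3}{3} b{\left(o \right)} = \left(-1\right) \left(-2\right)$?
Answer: $\frac{2766}{13} \approx 212.77$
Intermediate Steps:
$b{\left(o \right)} = 2$ ($b{\left(o \right)} = \left(-1\right) \left(-2\right) = 2$)
$G{\left(w \right)} = \frac{3}{11 + w}$ ($G{\left(w \right)} = \frac{3}{w + 11} = \frac{3}{11 + w}$)
$Y{\left(C \right)} = \frac{3}{13} + C$ ($Y{\left(C \right)} = C + \frac{3}{11 + 2} = C + \frac{3}{13} = \frac{3}{13} + C$)
$- Y{\left(-213 \right)} = - (\frac{3}{13} - 213) = \left(-1\right) \left(- \frac{2766}{13}\right) = \frac{2766}{13}$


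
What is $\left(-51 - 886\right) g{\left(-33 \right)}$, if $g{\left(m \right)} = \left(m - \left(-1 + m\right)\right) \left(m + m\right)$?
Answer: $61842$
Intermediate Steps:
$g{\left(m \right)} = 2 m$ ($g{\left(m \right)} = 1 \cdot 2 m = 2 m$)
$\left(-51 - 886\right) g{\left(-33 \right)} = \left(-51 - 886\right) 2 \left(-33\right) = \left(-51 - 886\right) \left(-66\right) = \left(-937\right) \left(-66\right) = 61842$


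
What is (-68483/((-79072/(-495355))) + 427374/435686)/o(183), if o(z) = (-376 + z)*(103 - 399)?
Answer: -1055708222780933/140577984675584 ≈ -7.5098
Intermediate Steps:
o(z) = 111296 - 296*z (o(z) = (-376 + z)*(-296) = 111296 - 296*z)
(-68483/((-79072/(-495355))) + 427374/435686)/o(183) = (-68483/((-79072/(-495355))) + 427374/435686)/(111296 - 296*183) = (-68483/((-79072*(-1/495355))) + 427374*(1/435686))/(111296 - 54168) = (-68483/11296/70765 + 213687/217843)/57128 = (-68483*70765/11296 + 213687/217843)*(1/57128) = (-4846199495/11296 + 213687/217843)*(1/57128) = -1055708222780933/2460754528*1/57128 = -1055708222780933/140577984675584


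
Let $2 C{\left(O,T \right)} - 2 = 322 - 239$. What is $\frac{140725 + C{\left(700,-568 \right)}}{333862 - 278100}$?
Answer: $\frac{281535}{111524} \approx 2.5244$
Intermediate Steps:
$C{\left(O,T \right)} = \frac{85}{2}$ ($C{\left(O,T \right)} = 1 + \frac{322 - 239}{2} = 1 + \frac{1}{2} \cdot 83 = 1 + \frac{83}{2} = \frac{85}{2}$)
$\frac{140725 + C{\left(700,-568 \right)}}{333862 - 278100} = \frac{140725 + \frac{85}{2}}{333862 - 278100} = \frac{281535}{2 \cdot 55762} = \frac{281535}{2} \cdot \frac{1}{55762} = \frac{281535}{111524}$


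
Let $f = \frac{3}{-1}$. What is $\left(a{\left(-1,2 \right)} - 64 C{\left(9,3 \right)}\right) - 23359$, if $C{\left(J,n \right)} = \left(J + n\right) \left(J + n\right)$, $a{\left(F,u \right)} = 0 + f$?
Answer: $-32578$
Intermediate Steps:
$f = -3$ ($f = 3 \left(-1\right) = -3$)
$a{\left(F,u \right)} = -3$ ($a{\left(F,u \right)} = 0 - 3 = -3$)
$C{\left(J,n \right)} = \left(J + n\right)^{2}$
$\left(a{\left(-1,2 \right)} - 64 C{\left(9,3 \right)}\right) - 23359 = \left(-3 - 64 \left(9 + 3\right)^{2}\right) - 23359 = \left(-3 - 64 \cdot 12^{2}\right) - 23359 = \left(-3 - 9216\right) - 23359 = -9219 - 23359 = -32578$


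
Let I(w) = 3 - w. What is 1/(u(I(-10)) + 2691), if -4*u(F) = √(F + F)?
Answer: 1656/4456295 + 2*√26/57931835 ≈ 0.00037179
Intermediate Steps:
u(F) = -√2*√F/4 (u(F) = -√(F + F)/4 = -√2*√F/4)
1/(u(I(-10)) + 2691) = 1/(-√2*√(3 - 1*(-10))/4 + 2691) = 1/(-√2*√(3 + 10)/4 + 2691) = 1/(-√2*√13/4 + 2691) = 1/(-√26/4 + 2691) = 1/(2691 - √26/4)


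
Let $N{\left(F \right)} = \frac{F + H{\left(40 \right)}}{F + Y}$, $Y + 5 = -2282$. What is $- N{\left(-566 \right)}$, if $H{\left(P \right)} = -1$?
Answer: $- \frac{63}{317} \approx -0.19874$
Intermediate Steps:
$Y = -2287$ ($Y = -5 - 2282 = -2287$)
$N{\left(F \right)} = \frac{-1 + F}{-2287 + F}$ ($N{\left(F \right)} = \frac{F - 1}{F - 2287} = \frac{-1 + F}{-2287 + F}$)
$- N{\left(-566 \right)} = - \frac{-1 - 566}{-2287 - 566} = - \frac{-567}{-2853} = - \frac{\left(-1\right) \left(-567\right)}{2853} = \left(-1\right) \frac{63}{317} = - \frac{63}{317}$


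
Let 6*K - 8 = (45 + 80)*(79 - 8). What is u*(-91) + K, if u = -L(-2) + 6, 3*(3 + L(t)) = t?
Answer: 3605/6 ≈ 600.83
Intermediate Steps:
L(t) = -3 + t/3
K = 2961/2 (K = 4/3 + ((45 + 80)*(79 - 8))/6 = 4/3 + (125*71)/6 = 4/3 + (⅙)*8875 = 4/3 + 8875/6 = 2961/2 ≈ 1480.5)
u = 29/3 (u = -(-3 + (⅓)*(-2)) + 6 = -(-3 - ⅔) + 6 = -1*(-11/3) + 6 = 11/3 + 6 = 29/3 ≈ 9.6667)
u*(-91) + K = (29/3)*(-91) + 2961/2 = -2639/3 + 2961/2 = 3605/6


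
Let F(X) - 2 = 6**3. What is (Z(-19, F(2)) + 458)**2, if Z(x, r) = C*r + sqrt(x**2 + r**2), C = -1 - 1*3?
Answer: (414 - sqrt(47885))**2 ≈ 38093.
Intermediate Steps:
F(X) = 218 (F(X) = 2 + 6**3 = 2 + 216 = 218)
C = -4 (C = -1 - 3 = -4)
Z(x, r) = sqrt(r**2 + x**2) - 4*r (Z(x, r) = -4*r + sqrt(x**2 + r**2) = -4*r + sqrt(r**2 + x**2) = sqrt(r**2 + x**2) - 4*r)
(Z(-19, F(2)) + 458)**2 = ((sqrt(218**2 + (-19)**2) - 4*218) + 458)**2 = ((sqrt(47524 + 361) - 872) + 458)**2 = ((sqrt(47885) - 872) + 458)**2 = ((-872 + sqrt(47885)) + 458)**2 = (-414 + sqrt(47885))**2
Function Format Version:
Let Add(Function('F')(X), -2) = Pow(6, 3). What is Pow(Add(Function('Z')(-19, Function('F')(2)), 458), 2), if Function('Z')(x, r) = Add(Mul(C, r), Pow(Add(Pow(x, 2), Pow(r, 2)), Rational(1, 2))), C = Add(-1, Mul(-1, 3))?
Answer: Pow(Add(414, Mul(-1, Pow(47885, Rational(1, 2)))), 2) ≈ 38093.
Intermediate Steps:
Function('F')(X) = 218 (Function('F')(X) = Add(2, Pow(6, 3)) = Add(2, 216) = 218)
C = -4 (C = Add(-1, -3) = -4)
Function('Z')(x, r) = Add(Pow(Add(Pow(r, 2), Pow(x, 2)), Rational(1, 2)), Mul(-4, r)) (Function('Z')(x, r) = Add(Mul(-4, r), Pow(Add(Pow(x, 2), Pow(r, 2)), Rational(1, 2))) = Add(Mul(-4, r), Pow(Add(Pow(r, 2), Pow(x, 2)), Rational(1, 2))) = Add(Pow(Add(Pow(r, 2), Pow(x, 2)), Rational(1, 2)), Mul(-4, r)))
Pow(Add(Function('Z')(-19, Function('F')(2)), 458), 2) = Pow(Add(Add(Pow(Add(Pow(218, 2), Pow(-19, 2)), Rational(1, 2)), Mul(-4, 218)), 458), 2) = Pow(Add(Add(Pow(Add(47524, 361), Rational(1, 2)), -872), 458), 2) = Pow(Add(Add(Pow(47885, Rational(1, 2)), -872), 458), 2) = Pow(Add(Add(-872, Pow(47885, Rational(1, 2))), 458), 2) = Pow(Add(-414, Pow(47885, Rational(1, 2))), 2)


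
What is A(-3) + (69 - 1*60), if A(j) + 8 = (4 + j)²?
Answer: 2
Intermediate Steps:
A(j) = -8 + (4 + j)²
A(-3) + (69 - 1*60) = (-8 + (4 - 3)²) + (69 - 1*60) = (-8 + 1²) + (69 - 60) = (-8 + 1) + 9 = -7 + 9 = 2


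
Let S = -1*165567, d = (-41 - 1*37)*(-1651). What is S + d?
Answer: -36789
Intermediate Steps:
d = 128778 (d = (-41 - 37)*(-1651) = -78*(-1651) = 128778)
S = -165567
S + d = -165567 + 128778 = -36789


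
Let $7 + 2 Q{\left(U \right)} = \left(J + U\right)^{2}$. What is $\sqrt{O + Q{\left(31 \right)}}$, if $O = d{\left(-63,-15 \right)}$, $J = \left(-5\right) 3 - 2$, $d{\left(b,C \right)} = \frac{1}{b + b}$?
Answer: $\frac{\sqrt{41671}}{21} \approx 9.7207$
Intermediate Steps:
$d{\left(b,C \right)} = \frac{1}{2 b}$
$J = -17$ ($J = -15 - 2 = -17$)
$Q{\left(U \right)} = - \frac{7}{2} + \frac{\left(-17 + U\right)^{2}}{2}$
$O = - \frac{1}{126}$ ($O = \frac{1}{2 \left(-63\right)} = \frac{1}{2} \left(- \frac{1}{63}\right) = - \frac{1}{126} \approx -0.0079365$)
$\sqrt{O + Q{\left(31 \right)}} = \sqrt{- \frac{1}{126} - \left(\frac{7}{2} - \frac{\left(-17 + 31\right)^{2}}{2}\right)} = \sqrt{- \frac{1}{126} - \left(\frac{7}{2} - \frac{14^{2}}{2}\right)} = \sqrt{- \frac{1}{126} + \left(- \frac{7}{2} + \frac{1}{2} \cdot 196\right)} = \sqrt{- \frac{1}{126} + \left(- \frac{7}{2} + 98\right)} = \sqrt{- \frac{1}{126} + \frac{189}{2}} = \sqrt{\frac{5953}{63}} = \frac{\sqrt{41671}}{21}$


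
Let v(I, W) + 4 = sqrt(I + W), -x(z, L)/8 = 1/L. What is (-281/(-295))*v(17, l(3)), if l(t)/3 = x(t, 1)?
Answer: -1124/295 + 281*I*sqrt(7)/295 ≈ -3.8102 + 2.5202*I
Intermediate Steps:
x(z, L) = -8/L
l(t) = -24 (l(t) = 3*(-8/1) = 3*(-8*1) = 3*(-8) = -24)
v(I, W) = -4 + sqrt(I + W)
(-281/(-295))*v(17, l(3)) = (-281/(-295))*(-4 + sqrt(17 - 24)) = (-281*(-1/295))*(-4 + sqrt(-7)) = 281*(-4 + I*sqrt(7))/295 = -1124/295 + 281*I*sqrt(7)/295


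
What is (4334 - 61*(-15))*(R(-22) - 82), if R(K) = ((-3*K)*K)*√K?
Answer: -430418 - 7621548*I*√22 ≈ -4.3042e+5 - 3.5748e+7*I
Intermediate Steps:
R(K) = -3*K^(5/2) (R(K) = (-3*K²)*√K = -3*K^(5/2))
(4334 - 61*(-15))*(R(-22) - 82) = (4334 - 61*(-15))*(-1452*I*√22 - 82) = (4334 + 915)*(-1452*I*√22 - 82) = 5249*(-1452*I*√22 - 82) = 5249*(-82 - 1452*I*√22) = -430418 - 7621548*I*√22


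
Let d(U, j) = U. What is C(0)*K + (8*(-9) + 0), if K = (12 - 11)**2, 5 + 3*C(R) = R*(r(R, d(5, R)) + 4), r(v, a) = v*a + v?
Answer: -221/3 ≈ -73.667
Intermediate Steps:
r(v, a) = v + a*v (r(v, a) = a*v + v = v + a*v)
C(R) = -5/3 + R*(4 + 6*R)/3 (C(R) = -5/3 + (R*(R*(1 + 5) + 4))/3 = -5/3 + (R*(R*6 + 4))/3 = -5/3 + (R*(6*R + 4))/3 = -5/3 + (R*(4 + 6*R))/3 = -5/3 + R*(4 + 6*R)/3)
K = 1 (K = 1**2 = 1)
C(0)*K + (8*(-9) + 0) = (-5/3 + 2*0**2 + (4/3)*0)*1 + (8*(-9) + 0) = (-5/3 + 2*0 + 0)*1 + (-72 + 0) = (-5/3 + 0 + 0)*1 - 72 = -5/3*1 - 72 = -5/3 - 72 = -221/3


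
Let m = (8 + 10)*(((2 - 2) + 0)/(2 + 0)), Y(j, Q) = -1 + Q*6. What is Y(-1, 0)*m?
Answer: 0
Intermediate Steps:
Y(j, Q) = -1 + 6*Q
m = 0 (m = 18*((0 + 0)/2) = 18*(0*(½)) = 18*0 = 0)
Y(-1, 0)*m = (-1 + 6*0)*0 = (-1 + 0)*0 = -1*0 = 0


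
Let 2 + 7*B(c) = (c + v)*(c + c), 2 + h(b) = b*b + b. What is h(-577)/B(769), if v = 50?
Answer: 232645/125962 ≈ 1.8469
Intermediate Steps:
h(b) = -2 + b + b² (h(b) = -2 + (b*b + b) = -2 + (b² + b) = -2 + (b + b²) = -2 + b + b²)
B(c) = -2/7 + 2*c*(50 + c)/7 (B(c) = -2/7 + ((c + 50)*(c + c))/7 = -2/7 + ((50 + c)*(2*c))/7 = -2/7 + (2*c*(50 + c))/7 = -2/7 + 2*c*(50 + c)/7)
h(-577)/B(769) = (-2 - 577 + (-577)²)/(-2/7 + (2/7)*769² + (100/7)*769) = (-2 - 577 + 332929)/(-2/7 + (2/7)*591361 + 76900/7) = 332350/(-2/7 + 1182722/7 + 76900/7) = 332350/(1259620/7) = 332350*(7/1259620) = 232645/125962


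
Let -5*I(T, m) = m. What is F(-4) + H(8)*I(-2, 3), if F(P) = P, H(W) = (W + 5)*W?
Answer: -332/5 ≈ -66.400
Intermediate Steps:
I(T, m) = -m/5
H(W) = W*(5 + W) (H(W) = (5 + W)*W = W*(5 + W))
F(-4) + H(8)*I(-2, 3) = -4 + (8*(5 + 8))*(-1/5*3) = -4 + (8*13)*(-3/5) = -4 + 104*(-3/5) = -4 - 312/5 = -332/5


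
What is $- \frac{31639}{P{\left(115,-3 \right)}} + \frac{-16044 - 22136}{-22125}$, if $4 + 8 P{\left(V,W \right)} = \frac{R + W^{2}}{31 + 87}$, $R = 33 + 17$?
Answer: $\frac{2240094652}{30975} \approx 72320.0$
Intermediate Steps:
$R = 50$
$P{\left(V,W \right)} = - \frac{211}{472} + \frac{W^{2}}{944}$ ($P{\left(V,W \right)} = - \frac{1}{2} + \frac{\left(50 + W^{2}\right) \frac{1}{31 + 87}}{8} = - \frac{1}{2} + \frac{\left(50 + W^{2}\right) \frac{1}{118}}{8} = - \frac{1}{2} + \frac{\frac{25}{59} + \frac{W^{2}}{118}}{8} = - \frac{1}{2} + \left(\frac{25}{472} + \frac{W^{2}}{944}\right) = - \frac{211}{472} + \frac{W^{2}}{944}$)
$- \frac{31639}{P{\left(115,-3 \right)}} + \frac{-16044 - 22136}{-22125} = - \frac{31639}{- \frac{211}{472} + \frac{\left(-3\right)^{2}}{944}} + \frac{-16044 - 22136}{-22125} = - \frac{31639}{- \frac{211}{472} + \frac{1}{944} \cdot 9} + \left(-16044 - 22136\right) \left(- \frac{1}{22125}\right) = - \frac{31639}{- \frac{211}{472} + \frac{9}{944}} - - \frac{7636}{4425} = - \frac{31639}{- \frac{7}{16}} + \frac{7636}{4425} = \left(-31639\right) \left(- \frac{16}{7}\right) + \frac{7636}{4425} = \frac{506224}{7} + \frac{7636}{4425} = \frac{2240094652}{30975}$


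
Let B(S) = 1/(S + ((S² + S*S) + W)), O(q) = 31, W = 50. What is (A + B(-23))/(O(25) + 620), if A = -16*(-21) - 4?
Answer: 360221/706335 ≈ 0.50999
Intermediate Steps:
B(S) = 1/(50 + S + 2*S²) (B(S) = 1/(S + ((S² + S*S) + 50)) = 1/(S + ((S² + S²) + 50)) = 1/(S + (2*S² + 50)) = 1/(S + (50 + 2*S²)) = 1/(50 + S + 2*S²))
A = 332 (A = 336 - 4 = 332)
(A + B(-23))/(O(25) + 620) = (332 + 1/(50 - 23 + 2*(-23)²))/(31 + 620) = (332 + 1/(50 - 23 + 2*529))/651 = (332 + 1/(50 - 23 + 1058))*(1/651) = (332 + 1/1085)*(1/651) = (360221/1085)*(1/651) = 360221/706335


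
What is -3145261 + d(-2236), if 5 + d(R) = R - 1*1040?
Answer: -3148542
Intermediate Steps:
d(R) = -1045 + R (d(R) = -5 + (R - 1*1040) = -5 + (R - 1040) = -5 + (-1040 + R) = -1045 + R)
-3145261 + d(-2236) = -3145261 + (-1045 - 2236) = -3145261 - 3281 = -3148542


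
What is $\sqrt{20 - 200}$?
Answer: $6 i \sqrt{5} \approx 13.416 i$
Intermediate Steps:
$\sqrt{20 - 200} = \sqrt{-180} = 6 i \sqrt{5}$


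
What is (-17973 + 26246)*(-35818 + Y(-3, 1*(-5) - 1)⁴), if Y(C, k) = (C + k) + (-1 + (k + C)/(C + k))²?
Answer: -242043161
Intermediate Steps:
Y(C, k) = C + k (Y(C, k) = (C + k) + (-1 + (C + k)/(C + k))² = (C + k) + (-1 + 1)² = (C + k) + 0² = (C + k) + 0 = C + k)
(-17973 + 26246)*(-35818 + Y(-3, 1*(-5) - 1)⁴) = (-17973 + 26246)*(-35818 + (-3 + (1*(-5) - 1))⁴) = 8273*(-35818 + (-3 + (-5 - 1))⁴) = 8273*(-35818 + (-3 - 6)⁴) = 8273*(-35818 + (-9)⁴) = 8273*(-35818 + 6561) = 8273*(-29257) = -242043161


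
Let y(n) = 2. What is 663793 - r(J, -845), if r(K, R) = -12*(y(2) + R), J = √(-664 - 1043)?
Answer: 653677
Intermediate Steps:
J = I*√1707 (J = √(-1707) = I*√1707 ≈ 41.316*I)
r(K, R) = -24 - 12*R (r(K, R) = -12*(2 + R) = -24 - 12*R)
663793 - r(J, -845) = 663793 - (-24 - 12*(-845)) = 663793 - (-24 + 10140) = 663793 - 1*10116 = 663793 - 10116 = 653677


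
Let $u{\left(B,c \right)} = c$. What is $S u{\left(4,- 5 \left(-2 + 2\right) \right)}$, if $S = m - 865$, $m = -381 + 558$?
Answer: $0$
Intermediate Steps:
$m = 177$
$S = -688$ ($S = 177 - 865 = -688$)
$S u{\left(4,- 5 \left(-2 + 2\right) \right)} = - 688 \left(- 5 \left(-2 + 2\right)\right) = - 688 \left(\left(-5\right) 0\right) = \left(-688\right) 0 = 0$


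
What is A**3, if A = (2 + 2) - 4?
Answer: 0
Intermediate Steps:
A = 0 (A = 4 - 4 = 0)
A**3 = 0**3 = 0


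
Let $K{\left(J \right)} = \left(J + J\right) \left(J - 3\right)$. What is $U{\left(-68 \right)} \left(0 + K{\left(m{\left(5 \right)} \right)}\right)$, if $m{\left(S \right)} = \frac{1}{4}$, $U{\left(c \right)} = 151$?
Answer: $- \frac{1661}{8} \approx -207.63$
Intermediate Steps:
$m{\left(S \right)} = \frac{1}{4}$
$K{\left(J \right)} = 2 J \left(-3 + J\right)$
$U{\left(-68 \right)} \left(0 + K{\left(m{\left(5 \right)} \right)}\right) = 151 \left(0 + 2 \cdot \frac{1}{4} \left(-3 + \frac{1}{4}\right)\right) = 151 \left(0 + 2 \cdot \frac{1}{4} \left(- \frac{11}{4}\right)\right) = 151 \left(0 - \frac{11}{8}\right) = 151 \left(- \frac{11}{8}\right) = - \frac{1661}{8}$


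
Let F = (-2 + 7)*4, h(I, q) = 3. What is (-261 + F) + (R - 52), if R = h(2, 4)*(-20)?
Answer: -353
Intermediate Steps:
R = -60 (R = 3*(-20) = -60)
F = 20 (F = 5*4 = 20)
(-261 + F) + (R - 52) = (-261 + 20) + (-60 - 52) = -241 - 112 = -353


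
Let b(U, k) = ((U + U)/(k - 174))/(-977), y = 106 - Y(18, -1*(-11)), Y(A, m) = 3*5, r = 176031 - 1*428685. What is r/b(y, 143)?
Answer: -3826065849/91 ≈ -4.2045e+7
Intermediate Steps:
r = -252654 (r = 176031 - 428685 = -252654)
Y(A, m) = 15
y = 91 (y = 106 - 1*15 = 106 - 15 = 91)
b(U, k) = -2*U/(977*(-174 + k)) (b(U, k) = ((2*U)/(-174 + k))*(-1/977) = (2*U/(-174 + k))*(-1/977) = -2*U/(977*(-174 + k)))
r/b(y, 143) = -252654/((-2*91/(-169998 + 977*143))) = -252654/((-2*91/(-169998 + 139711))) = -252654/((-2*91/(-30287))) = -252654/((-2*91*(-1/30287))) = -252654/182/30287 = -252654*30287/182 = -3826065849/91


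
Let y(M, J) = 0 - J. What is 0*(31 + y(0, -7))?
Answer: 0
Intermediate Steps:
y(M, J) = -J
0*(31 + y(0, -7)) = 0*(31 - 1*(-7)) = 0*(31 + 7) = 0*38 = 0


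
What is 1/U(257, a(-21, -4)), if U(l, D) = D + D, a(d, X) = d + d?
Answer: -1/84 ≈ -0.011905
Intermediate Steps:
a(d, X) = 2*d
U(l, D) = 2*D
1/U(257, a(-21, -4)) = 1/(2*(2*(-21))) = 1/(2*(-42)) = 1/(-84) = -1/84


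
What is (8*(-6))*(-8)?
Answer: 384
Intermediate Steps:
(8*(-6))*(-8) = -48*(-8) = 384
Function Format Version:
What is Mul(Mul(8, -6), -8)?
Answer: 384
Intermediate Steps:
Mul(Mul(8, -6), -8) = Mul(-48, -8) = 384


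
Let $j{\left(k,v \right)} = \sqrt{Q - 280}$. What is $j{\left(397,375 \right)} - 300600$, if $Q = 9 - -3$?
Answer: $-300600 + 2 i \sqrt{67} \approx -3.006 \cdot 10^{5} + 16.371 i$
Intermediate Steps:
$Q = 12$ ($Q = 9 + 3 = 12$)
$j{\left(k,v \right)} = 2 i \sqrt{67}$ ($j{\left(k,v \right)} = \sqrt{12 - 280} = \sqrt{-268} = 2 i \sqrt{67}$)
$j{\left(397,375 \right)} - 300600 = 2 i \sqrt{67} - 300600 = -300600 + 2 i \sqrt{67}$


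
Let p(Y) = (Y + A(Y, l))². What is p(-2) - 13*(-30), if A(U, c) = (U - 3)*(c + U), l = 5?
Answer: 679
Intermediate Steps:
A(U, c) = (-3 + U)*(U + c)
p(Y) = (-15 + Y² + 3*Y)² (p(Y) = (Y + (Y² - 3*Y - 3*5 + Y*5))² = (Y + (Y² - 3*Y - 15 + 5*Y))² = (Y + (-15 + Y² + 2*Y))² = (-15 + Y² + 3*Y)²)
p(-2) - 13*(-30) = (-15 + (-2)² + 3*(-2))² - 13*(-30) = (-15 + 4 - 6)² + 390 = (-17)² + 390 = 289 + 390 = 679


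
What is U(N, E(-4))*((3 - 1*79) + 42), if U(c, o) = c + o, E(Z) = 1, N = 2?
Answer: -102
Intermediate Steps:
U(N, E(-4))*((3 - 1*79) + 42) = (2 + 1)*((3 - 1*79) + 42) = 3*((3 - 79) + 42) = 3*(-76 + 42) = 3*(-34) = -102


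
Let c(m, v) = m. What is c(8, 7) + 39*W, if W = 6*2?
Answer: 476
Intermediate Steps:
W = 12
c(8, 7) + 39*W = 8 + 39*12 = 8 + 468 = 476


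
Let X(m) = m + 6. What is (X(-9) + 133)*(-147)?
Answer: -19110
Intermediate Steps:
X(m) = 6 + m
(X(-9) + 133)*(-147) = ((6 - 9) + 133)*(-147) = (-3 + 133)*(-147) = 130*(-147) = -19110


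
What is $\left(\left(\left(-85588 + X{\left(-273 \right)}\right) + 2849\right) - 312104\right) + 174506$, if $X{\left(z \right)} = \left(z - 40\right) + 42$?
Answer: $-220608$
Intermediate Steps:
$X{\left(z \right)} = 2 + z$ ($X{\left(z \right)} = \left(-40 + z\right) + 42 = 2 + z$)
$\left(\left(\left(-85588 + X{\left(-273 \right)}\right) + 2849\right) - 312104\right) + 174506 = \left(\left(\left(-85588 + \left(2 - 273\right)\right) + 2849\right) - 312104\right) + 174506 = \left(\left(\left(-85588 - 271\right) + 2849\right) - 312104\right) + 174506 = \left(\left(-85859 + 2849\right) - 312104\right) + 174506 = \left(-83010 - 312104\right) + 174506 = -395114 + 174506 = -220608$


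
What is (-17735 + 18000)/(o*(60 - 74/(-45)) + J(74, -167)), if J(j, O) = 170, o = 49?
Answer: 11925/143576 ≈ 0.083057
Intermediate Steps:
(-17735 + 18000)/(o*(60 - 74/(-45)) + J(74, -167)) = (-17735 + 18000)/(49*(60 - 74/(-45)) + 170) = 265/(49*(60 - 74*(-1/45)) + 170) = 265/(49*(60 + 74/45) + 170) = 265/(49*(2774/45) + 170) = 265/(135926/45 + 170) = 265/(143576/45) = 265*(45/143576) = 11925/143576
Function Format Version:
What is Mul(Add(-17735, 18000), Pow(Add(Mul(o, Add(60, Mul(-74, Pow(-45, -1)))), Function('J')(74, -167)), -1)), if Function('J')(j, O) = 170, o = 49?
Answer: Rational(11925, 143576) ≈ 0.083057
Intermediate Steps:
Mul(Add(-17735, 18000), Pow(Add(Mul(o, Add(60, Mul(-74, Pow(-45, -1)))), Function('J')(74, -167)), -1)) = Mul(Add(-17735, 18000), Pow(Add(Mul(49, Add(60, Mul(-74, Pow(-45, -1)))), 170), -1)) = Mul(265, Pow(Add(Mul(49, Add(60, Mul(-74, Rational(-1, 45)))), 170), -1)) = Mul(265, Pow(Add(Mul(49, Add(60, Rational(74, 45))), 170), -1)) = Mul(265, Pow(Add(Mul(49, Rational(2774, 45)), 170), -1)) = Mul(265, Pow(Add(Rational(135926, 45), 170), -1)) = Mul(265, Pow(Rational(143576, 45), -1)) = Mul(265, Rational(45, 143576)) = Rational(11925, 143576)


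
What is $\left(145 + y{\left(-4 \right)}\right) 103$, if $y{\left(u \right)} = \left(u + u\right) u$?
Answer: $18231$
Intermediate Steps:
$y{\left(u \right)} = 2 u^{2}$ ($y{\left(u \right)} = 2 u u = 2 u^{2}$)
$\left(145 + y{\left(-4 \right)}\right) 103 = \left(145 + 2 \left(-4\right)^{2}\right) 103 = \left(145 + 2 \cdot 16\right) 103 = \left(145 + 32\right) 103 = 177 \cdot 103 = 18231$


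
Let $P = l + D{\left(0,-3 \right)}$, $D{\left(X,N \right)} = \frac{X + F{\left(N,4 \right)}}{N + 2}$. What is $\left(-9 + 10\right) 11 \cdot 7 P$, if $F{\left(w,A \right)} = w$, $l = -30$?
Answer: $-2079$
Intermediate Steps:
$D{\left(X,N \right)} = \frac{N + X}{2 + N}$ ($D{\left(X,N \right)} = \frac{X + N}{N + 2} = \frac{N + X}{2 + N}$)
$P = -27$ ($P = -30 + \frac{-3 + 0}{2 - 3} = -30 + \frac{1}{-1} \left(-3\right) = -30 - -3 = -30 + 3 = -27$)
$\left(-9 + 10\right) 11 \cdot 7 P = \left(-9 + 10\right) 11 \cdot 7 \left(-27\right) = 1 \cdot 11 \cdot 7 \left(-27\right) = 11 \cdot 7 \left(-27\right) = 77 \left(-27\right) = -2079$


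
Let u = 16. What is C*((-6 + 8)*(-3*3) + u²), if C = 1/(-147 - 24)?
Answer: -238/171 ≈ -1.3918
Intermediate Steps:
C = -1/171 (C = 1/(-171) = -1/171 ≈ -0.0058480)
C*((-6 + 8)*(-3*3) + u²) = -((-6 + 8)*(-3*3) + 16²)/171 = -(2*(-9) + 256)/171 = -(-18 + 256)/171 = -1/171*238 = -238/171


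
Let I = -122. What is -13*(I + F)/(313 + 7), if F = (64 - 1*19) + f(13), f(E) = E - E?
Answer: 1001/320 ≈ 3.1281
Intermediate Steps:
f(E) = 0
F = 45 (F = (64 - 1*19) + 0 = (64 - 19) + 0 = 45 + 0 = 45)
-13*(I + F)/(313 + 7) = -13*(-122 + 45)/(313 + 7) = -(-1001)/320 = -13*(-77/320) = 1001/320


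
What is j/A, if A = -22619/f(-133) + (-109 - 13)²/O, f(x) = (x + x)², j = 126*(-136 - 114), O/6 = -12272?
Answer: 10257002028000/169913407 ≈ 60366.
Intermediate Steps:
O = -73632 (O = 6*(-12272) = -73632)
j = -31500 (j = 126*(-250) = -31500)
f(x) = 4*x² (f(x) = (2*x)² = 4*x²)
A = -169913407/325619112 (A = -22619/(4*(-133)²) + (-109 - 13)²/(-73632) = -22619/(4*17689) + (-122)²*(-1/73632) = -22619/70756 + 14884*(-1/73632) = -22619*1/70756 - 3721/18408 = -22619/70756 - 3721/18408 = -169913407/325619112 ≈ -0.52182)
j/A = -31500/(-169913407/325619112) = -31500*(-325619112/169913407) = 10257002028000/169913407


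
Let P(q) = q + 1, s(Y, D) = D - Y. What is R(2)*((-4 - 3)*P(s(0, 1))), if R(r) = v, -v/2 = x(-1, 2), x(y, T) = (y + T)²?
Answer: 28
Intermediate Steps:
x(y, T) = (T + y)²
v = -2 (v = -2*(2 - 1)² = -2*1² = -2*1 = -2)
P(q) = 1 + q
R(r) = -2
R(2)*((-4 - 3)*P(s(0, 1))) = -2*(-4 - 3)*(1 + (1 - 1*0)) = -(-14)*(1 + (1 + 0)) = -(-14)*(1 + 1) = -(-14)*2 = -2*(-14) = 28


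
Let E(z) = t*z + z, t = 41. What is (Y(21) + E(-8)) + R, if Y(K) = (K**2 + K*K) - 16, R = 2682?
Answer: 3212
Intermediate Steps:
Y(K) = -16 + 2*K**2 (Y(K) = (K**2 + K**2) - 16 = 2*K**2 - 16 = -16 + 2*K**2)
E(z) = 42*z (E(z) = 41*z + z = 42*z)
(Y(21) + E(-8)) + R = ((-16 + 2*21**2) + 42*(-8)) + 2682 = ((-16 + 2*441) - 336) + 2682 = ((-16 + 882) - 336) + 2682 = (866 - 336) + 2682 = 530 + 2682 = 3212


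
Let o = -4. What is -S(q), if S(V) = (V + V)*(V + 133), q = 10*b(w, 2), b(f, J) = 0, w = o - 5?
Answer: 0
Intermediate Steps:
w = -9 (w = -4 - 5 = -9)
q = 0 (q = 10*0 = 0)
S(V) = 2*V*(133 + V) (S(V) = (2*V)*(133 + V) = 2*V*(133 + V))
-S(q) = -2*0*(133 + 0) = -2*0*133 = -1*0 = 0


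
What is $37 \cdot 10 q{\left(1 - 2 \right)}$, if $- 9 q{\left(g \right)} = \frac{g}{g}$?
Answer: $- \frac{370}{9} \approx -41.111$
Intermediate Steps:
$q{\left(g \right)} = - \frac{1}{9}$ ($q{\left(g \right)} = - \frac{g \frac{1}{g}}{9} = \left(- \frac{1}{9}\right) 1 = - \frac{1}{9}$)
$37 \cdot 10 q{\left(1 - 2 \right)} = 37 \cdot 10 \left(- \frac{1}{9}\right) = 370 \left(- \frac{1}{9}\right) = - \frac{370}{9}$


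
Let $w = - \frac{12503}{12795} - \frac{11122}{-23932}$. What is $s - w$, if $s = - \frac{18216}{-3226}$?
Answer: $\frac{1521032664299}{246958316610} \approx 6.1591$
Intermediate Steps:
$w = - \frac{78457903}{153104970}$ ($w = \left(-12503\right) \frac{1}{12795} - - \frac{5561}{11966} = - \frac{12503}{12795} + \frac{5561}{11966} = - \frac{78457903}{153104970} \approx -0.51245$)
$s = \frac{9108}{1613}$ ($s = \left(-18216\right) \left(- \frac{1}{3226}\right) = \frac{9108}{1613} \approx 5.6466$)
$s - w = \frac{9108}{1613} - - \frac{78457903}{153104970} = \frac{9108}{1613} + \frac{78457903}{153104970} = \frac{1521032664299}{246958316610}$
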